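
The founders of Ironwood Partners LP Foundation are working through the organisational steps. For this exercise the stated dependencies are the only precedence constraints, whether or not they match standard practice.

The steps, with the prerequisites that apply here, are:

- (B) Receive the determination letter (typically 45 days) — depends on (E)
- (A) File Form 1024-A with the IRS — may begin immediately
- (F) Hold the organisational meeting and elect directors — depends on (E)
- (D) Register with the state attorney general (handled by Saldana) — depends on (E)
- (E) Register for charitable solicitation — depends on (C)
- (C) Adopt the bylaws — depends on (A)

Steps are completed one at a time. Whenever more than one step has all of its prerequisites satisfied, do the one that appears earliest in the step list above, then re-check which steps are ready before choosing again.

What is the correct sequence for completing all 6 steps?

(A), (C), (E), (B), (F), (D)

(A) has no prerequisites → (A) first.
That leaves (C) as the only ready step → (C).
(E) is the only step now ready → (E).
Ready: (B), (F) and (D). (B) is listed earlier → (B).
Now (F) and (D) have their prerequisites met. (F) is listed earlier, so (F) next.
(D) is the only step now ready → (D).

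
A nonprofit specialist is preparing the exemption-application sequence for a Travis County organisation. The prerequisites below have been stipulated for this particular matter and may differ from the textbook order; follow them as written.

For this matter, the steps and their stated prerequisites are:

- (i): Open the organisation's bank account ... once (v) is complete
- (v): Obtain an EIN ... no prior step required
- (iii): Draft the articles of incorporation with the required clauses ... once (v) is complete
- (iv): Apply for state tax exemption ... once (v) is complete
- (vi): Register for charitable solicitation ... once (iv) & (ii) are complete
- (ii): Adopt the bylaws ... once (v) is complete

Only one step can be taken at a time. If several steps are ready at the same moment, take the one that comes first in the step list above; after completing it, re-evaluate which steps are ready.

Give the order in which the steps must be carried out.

(v), (i), (iii), (iv), (ii), (vi)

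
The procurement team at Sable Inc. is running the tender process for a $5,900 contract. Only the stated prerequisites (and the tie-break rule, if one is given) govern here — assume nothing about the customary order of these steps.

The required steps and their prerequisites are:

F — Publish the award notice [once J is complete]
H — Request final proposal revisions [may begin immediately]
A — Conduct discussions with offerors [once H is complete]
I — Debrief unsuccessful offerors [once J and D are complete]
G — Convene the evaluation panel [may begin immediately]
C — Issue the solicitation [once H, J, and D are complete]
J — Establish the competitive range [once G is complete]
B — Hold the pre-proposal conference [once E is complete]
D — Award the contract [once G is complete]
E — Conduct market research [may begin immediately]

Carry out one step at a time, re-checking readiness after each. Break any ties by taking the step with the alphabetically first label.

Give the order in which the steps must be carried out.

E, G and H have no prerequisites; E has the earlier label, so E is first.
Now B, G and H have their prerequisites met. B has the earlier label, so B next.
G and H are both available; G has the earlier label → G.
Now D, H and J have their prerequisites met. D has the earlier label, so D next.
Ready: H and J. H has the earlier label → H.
A now also ready, so the ready set is {A, J}; A has the earlier label → A.
J needed G, now all done → J.
Now C, F and I have their prerequisites met. C has the earlier label, so C next.
Ready: F and I. F has the earlier label → F.
I needed D and J, now all done → I.

E, B, G, D, H, A, J, C, F, I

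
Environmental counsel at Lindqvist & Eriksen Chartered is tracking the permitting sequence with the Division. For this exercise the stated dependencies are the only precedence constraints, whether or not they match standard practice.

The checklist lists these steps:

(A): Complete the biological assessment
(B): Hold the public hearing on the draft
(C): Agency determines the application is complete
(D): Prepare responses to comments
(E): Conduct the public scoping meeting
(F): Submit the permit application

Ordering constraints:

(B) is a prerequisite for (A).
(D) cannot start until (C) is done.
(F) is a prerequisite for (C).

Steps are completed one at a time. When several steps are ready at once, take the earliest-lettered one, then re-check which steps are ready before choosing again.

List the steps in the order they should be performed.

(B) (A) (E) (F) (C) (D)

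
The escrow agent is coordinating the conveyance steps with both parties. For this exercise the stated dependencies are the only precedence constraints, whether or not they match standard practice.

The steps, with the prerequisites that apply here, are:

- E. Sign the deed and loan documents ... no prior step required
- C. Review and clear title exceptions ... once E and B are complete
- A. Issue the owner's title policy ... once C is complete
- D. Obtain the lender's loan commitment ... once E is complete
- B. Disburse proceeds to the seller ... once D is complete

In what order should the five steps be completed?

E → D → B → C → A

E is the only step with nothing outstanding, so it goes first.
Next only D has its prerequisites met → D.
That leaves B as the only ready step → B.
Next only C has its prerequisites met → C.
Next only A has its prerequisites met → A.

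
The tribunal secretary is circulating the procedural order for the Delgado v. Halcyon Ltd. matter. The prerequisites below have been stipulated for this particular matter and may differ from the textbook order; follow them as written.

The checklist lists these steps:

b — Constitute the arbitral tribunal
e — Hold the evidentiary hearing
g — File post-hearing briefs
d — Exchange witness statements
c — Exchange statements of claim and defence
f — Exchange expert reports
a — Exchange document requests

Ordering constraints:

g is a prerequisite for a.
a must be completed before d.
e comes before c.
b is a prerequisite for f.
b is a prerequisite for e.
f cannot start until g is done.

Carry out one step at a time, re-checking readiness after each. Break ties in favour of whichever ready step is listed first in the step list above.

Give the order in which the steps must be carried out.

b, e, g, c, f, a, d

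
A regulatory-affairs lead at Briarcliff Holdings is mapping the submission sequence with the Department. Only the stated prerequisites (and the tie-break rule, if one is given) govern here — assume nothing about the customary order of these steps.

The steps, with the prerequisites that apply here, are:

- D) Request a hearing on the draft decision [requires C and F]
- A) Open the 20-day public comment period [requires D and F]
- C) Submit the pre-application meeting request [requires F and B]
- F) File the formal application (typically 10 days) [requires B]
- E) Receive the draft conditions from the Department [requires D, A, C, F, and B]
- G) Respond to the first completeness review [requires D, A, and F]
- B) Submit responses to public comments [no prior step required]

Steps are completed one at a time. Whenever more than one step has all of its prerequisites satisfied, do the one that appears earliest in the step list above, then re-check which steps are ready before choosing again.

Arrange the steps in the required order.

B is the only step with nothing outstanding, so it goes first.
F needed B, now all done → F.
C needed F and B, now all done → C.
D needed C and F, now all done → D.
Next only A has its prerequisites met → A.
Now E and G have their prerequisites met. E is listed earlier, so E next.
Next only G has its prerequisites met → G.

B → F → C → D → A → E → G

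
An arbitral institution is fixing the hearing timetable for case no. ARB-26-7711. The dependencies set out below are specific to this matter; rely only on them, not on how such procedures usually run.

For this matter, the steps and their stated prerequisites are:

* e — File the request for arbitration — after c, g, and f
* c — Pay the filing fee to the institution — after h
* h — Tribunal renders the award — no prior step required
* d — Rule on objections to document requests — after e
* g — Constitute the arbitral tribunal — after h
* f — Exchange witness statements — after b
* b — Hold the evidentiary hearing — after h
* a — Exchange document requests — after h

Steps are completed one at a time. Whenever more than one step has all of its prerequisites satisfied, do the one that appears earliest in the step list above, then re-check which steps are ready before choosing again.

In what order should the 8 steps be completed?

h, c, g, b, f, e, d, a

h is the only step with nothing outstanding, so it goes first.
Ready: c, g, b and a. c is listed earlier → c.
Ready: g, b and a. g is listed earlier → g.
b and a are both available; b is listed earlier → b.
f now also ready, so the ready set is {f, a}; f is listed earlier → f.
e now also ready, so the ready set is {e, a}; e is listed earlier → e.
d and a are both available; d is listed earlier → d.
a is the only step now ready → a.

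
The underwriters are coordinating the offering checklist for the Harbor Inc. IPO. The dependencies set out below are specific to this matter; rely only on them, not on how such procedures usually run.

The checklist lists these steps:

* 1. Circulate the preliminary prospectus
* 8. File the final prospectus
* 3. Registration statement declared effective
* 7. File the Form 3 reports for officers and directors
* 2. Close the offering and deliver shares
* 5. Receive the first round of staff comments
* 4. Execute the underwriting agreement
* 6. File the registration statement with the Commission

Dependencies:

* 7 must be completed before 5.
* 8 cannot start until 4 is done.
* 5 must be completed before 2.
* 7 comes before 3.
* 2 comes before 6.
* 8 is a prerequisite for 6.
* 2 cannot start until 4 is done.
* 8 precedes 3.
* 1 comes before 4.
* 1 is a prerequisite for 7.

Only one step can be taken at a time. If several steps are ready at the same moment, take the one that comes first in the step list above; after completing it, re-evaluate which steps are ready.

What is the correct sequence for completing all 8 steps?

1, 7, 5, 4, 8, 3, 2, 6

1 is the only step with nothing outstanding, so it goes first.
Now 7 and 4 have their prerequisites met. 7 is listed earlier, so 7 next.
5 and 4 are both available; 5 is listed earlier → 5.
That leaves 4 as the only ready step → 4.
8 and 2 are both available; 8 is listed earlier → 8.
Now 3 and 2 have their prerequisites met. 3 is listed earlier, so 3 next.
2 needed 5 and 4, now all done → 2.
6 needed 8 and 2, now all done → 6.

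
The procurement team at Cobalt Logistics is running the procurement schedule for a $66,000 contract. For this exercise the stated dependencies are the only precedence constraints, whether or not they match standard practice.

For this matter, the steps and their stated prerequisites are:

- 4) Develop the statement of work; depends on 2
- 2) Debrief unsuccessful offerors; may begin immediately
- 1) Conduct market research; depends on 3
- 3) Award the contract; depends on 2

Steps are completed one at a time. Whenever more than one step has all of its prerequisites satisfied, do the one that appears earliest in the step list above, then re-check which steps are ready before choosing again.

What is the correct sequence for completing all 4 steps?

Only 2 has no prerequisites, so it is first.
Now 4 and 3 have their prerequisites met. 4 is listed earlier, so 4 next.
Next only 3 has its prerequisites met → 3.
1 needed 3, now all done → 1.

2 → 4 → 3 → 1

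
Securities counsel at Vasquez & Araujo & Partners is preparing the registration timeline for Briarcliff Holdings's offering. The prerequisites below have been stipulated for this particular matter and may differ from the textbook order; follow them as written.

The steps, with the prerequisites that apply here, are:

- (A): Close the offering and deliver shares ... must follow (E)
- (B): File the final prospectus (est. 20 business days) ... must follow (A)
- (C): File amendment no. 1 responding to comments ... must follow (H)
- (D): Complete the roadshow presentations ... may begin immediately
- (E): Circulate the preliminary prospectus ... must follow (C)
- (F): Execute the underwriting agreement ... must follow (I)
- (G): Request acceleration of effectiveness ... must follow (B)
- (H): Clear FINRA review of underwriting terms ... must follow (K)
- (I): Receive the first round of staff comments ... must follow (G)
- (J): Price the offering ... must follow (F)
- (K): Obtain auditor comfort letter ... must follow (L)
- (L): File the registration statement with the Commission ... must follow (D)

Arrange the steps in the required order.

(D) → (L) → (K) → (H) → (C) → (E) → (A) → (B) → (G) → (I) → (F) → (J)

(D) has no prerequisites → (D) first.
(L) needed (D), now all done → (L).
Next only (K) has its prerequisites met → (K).
(H) needed (K), now all done → (H).
Next only (C) has its prerequisites met → (C).
(E) needed (C), now all done → (E).
(A) needed (E), now all done → (A).
(B) needed (A), now all done → (B).
(G) is the only step now ready → (G).
That leaves (I) as the only ready step → (I).
(F) needed (I), now all done → (F).
Next only (J) has its prerequisites met → (J).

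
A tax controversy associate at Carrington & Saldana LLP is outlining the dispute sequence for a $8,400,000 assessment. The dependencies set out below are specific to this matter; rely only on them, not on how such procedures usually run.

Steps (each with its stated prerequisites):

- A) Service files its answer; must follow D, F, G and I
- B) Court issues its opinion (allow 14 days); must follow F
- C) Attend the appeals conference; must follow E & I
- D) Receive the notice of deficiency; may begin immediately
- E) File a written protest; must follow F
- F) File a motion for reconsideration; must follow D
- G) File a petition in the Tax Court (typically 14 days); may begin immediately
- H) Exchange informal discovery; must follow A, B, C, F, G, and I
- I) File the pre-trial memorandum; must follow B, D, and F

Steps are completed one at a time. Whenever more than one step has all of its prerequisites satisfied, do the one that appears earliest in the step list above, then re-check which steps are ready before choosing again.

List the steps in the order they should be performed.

D and G have no prerequisites; D is listed earlier, so D is first.
Now F and G have their prerequisites met. F is listed earlier, so F next.
B and E now also ready, so the ready set is {B, E, G}; B is listed earlier → B.
I now also ready, so the ready set is {E, G, I}; E is listed earlier → E.
Now G and I have their prerequisites met. G is listed earlier, so G next.
That leaves I as the only ready step → I.
Ready: A and C. A is listed earlier → A.
C needed E and I, now all done → C.
H is the only step now ready → H.

D → F → B → E → G → I → A → C → H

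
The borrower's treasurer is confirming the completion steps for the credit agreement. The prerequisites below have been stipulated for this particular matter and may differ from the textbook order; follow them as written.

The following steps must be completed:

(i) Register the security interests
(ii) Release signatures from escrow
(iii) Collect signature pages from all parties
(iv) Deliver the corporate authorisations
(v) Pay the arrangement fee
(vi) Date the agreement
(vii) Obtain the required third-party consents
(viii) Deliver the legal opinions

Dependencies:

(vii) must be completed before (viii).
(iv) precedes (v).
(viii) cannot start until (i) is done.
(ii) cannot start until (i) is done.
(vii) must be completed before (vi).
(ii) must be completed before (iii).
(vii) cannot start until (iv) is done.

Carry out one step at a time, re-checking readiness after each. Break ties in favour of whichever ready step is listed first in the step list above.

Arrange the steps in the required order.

(i) and (iv) have no prerequisites; (i) is listed earlier, so (i) is first.
(ii) now also ready, so the ready set is {(ii), (iv)}; (ii) is listed earlier → (ii).
(iii) now also ready, so the ready set is {(iii), (iv)}; (iii) is listed earlier → (iii).
That leaves (iv) as the only ready step → (iv).
(v) and (vii) are both available; (v) is listed earlier → (v).
That leaves (vii) as the only ready step → (vii).
Now (vi) and (viii) have their prerequisites met. (vi) is listed earlier, so (vi) next.
Next only (viii) has its prerequisites met → (viii).

(i), (ii), (iii), (iv), (v), (vii), (vi), (viii)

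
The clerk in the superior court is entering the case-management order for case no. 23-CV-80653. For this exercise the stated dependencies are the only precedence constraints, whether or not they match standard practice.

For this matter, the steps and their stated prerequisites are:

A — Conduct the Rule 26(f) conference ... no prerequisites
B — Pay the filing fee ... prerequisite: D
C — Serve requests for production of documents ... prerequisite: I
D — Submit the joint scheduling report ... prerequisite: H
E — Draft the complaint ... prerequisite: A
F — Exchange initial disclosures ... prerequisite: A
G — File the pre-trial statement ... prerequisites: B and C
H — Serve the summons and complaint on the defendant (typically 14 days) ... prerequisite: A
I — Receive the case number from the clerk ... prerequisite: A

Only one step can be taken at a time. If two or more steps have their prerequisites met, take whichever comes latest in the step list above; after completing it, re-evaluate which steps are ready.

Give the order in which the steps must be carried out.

A, I, H, F, E, D, C, B, G

Only A has no prerequisites, so it is first.
Now I, H, F and E have their prerequisites met. I is listed later, so I next.
Now H, F, E and C have their prerequisites met. H is listed later, so H next.
D now also ready, so the ready set is {F, E, D, C}; F is listed later → F.
Now E, D and C have their prerequisites met. E is listed later, so E next.
D and C are both available; D is listed later → D.
B now also ready, so the ready set is {C, B}; C is listed later → C.
B is the only step now ready → B.
G is the only step now ready → G.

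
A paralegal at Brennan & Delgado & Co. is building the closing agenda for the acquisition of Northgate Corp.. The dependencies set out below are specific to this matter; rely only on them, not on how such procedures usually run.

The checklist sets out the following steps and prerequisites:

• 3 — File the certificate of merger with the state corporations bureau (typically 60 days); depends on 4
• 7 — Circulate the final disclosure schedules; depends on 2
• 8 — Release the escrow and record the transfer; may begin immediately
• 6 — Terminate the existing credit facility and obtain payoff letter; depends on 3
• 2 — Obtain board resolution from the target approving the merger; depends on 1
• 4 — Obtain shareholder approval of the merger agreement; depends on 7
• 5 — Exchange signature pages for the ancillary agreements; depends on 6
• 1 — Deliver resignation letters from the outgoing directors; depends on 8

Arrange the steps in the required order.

Only 8 has no prerequisites, so it is first.
1 needed 8, now all done → 1.
That leaves 2 as the only ready step → 2.
7 needed 2, now all done → 7.
4 is the only step now ready → 4.
3 is the only step now ready → 3.
6 is the only step now ready → 6.
5 needed 6, now all done → 5.

8, 1, 2, 7, 4, 3, 6, 5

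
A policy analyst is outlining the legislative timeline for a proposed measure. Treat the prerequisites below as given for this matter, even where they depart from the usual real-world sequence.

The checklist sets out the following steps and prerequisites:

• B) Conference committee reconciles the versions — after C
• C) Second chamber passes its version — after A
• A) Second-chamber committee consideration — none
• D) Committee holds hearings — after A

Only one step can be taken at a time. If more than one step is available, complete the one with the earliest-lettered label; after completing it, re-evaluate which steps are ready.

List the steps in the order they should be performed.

A C B D

A has no prerequisites → A first.
C and D are both available; C has the earlier label → C.
Now B and D have their prerequisites met. B has the earlier label, so B next.
That leaves D as the only ready step → D.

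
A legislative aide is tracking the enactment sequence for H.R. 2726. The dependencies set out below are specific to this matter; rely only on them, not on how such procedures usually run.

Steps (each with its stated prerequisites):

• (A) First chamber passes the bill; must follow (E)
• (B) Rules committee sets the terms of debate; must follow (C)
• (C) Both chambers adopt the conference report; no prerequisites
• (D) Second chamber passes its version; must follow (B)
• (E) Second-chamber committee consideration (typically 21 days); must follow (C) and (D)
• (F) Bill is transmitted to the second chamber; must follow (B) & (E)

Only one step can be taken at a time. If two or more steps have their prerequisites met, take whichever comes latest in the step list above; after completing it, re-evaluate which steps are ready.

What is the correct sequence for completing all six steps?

(C) is the only step with nothing outstanding, so it goes first.
(B) needed (C), now all done → (B).
(D) needed (B), now all done → (D).
(E) needed (D) and (C), now all done → (E).
(F) and (A) are both available; (F) is listed later → (F).
(A) is the only step now ready → (A).

(C) → (B) → (D) → (E) → (F) → (A)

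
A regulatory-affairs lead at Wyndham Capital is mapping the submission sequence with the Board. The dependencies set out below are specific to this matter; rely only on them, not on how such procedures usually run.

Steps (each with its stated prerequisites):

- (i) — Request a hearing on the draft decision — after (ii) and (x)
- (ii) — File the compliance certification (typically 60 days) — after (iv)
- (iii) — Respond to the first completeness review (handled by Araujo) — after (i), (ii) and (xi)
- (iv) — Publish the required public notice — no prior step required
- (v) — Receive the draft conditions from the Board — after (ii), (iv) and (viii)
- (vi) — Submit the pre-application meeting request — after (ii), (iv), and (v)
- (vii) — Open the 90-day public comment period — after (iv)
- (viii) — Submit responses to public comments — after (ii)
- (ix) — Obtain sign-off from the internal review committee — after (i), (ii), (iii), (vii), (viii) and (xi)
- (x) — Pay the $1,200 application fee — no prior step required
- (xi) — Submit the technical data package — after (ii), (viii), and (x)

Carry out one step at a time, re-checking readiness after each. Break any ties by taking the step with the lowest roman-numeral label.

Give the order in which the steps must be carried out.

(iv) (ii) (vii) (viii) (v) (vi) (x) (i) (xi) (iii) (ix)

Nothing is required for (iv) and (x). (iv) has the earlier label → (iv) first.
(ii) and (vii) now also ready, so the ready set is {(ii), (vii), (x)}; (ii) has the earlier label → (ii).
(viii) now also ready, so the ready set is {(vii), (viii), (x)}; (vii) has the earlier label → (vii).
Ready: (viii) and (x). (viii) has the earlier label → (viii).
(v) now also ready, so the ready set is {(v), (x)}; (v) has the earlier label → (v).
Now (vi) and (x) have their prerequisites met. (vi) has the earlier label, so (vi) next.
(x) is the only step now ready → (x).
Ready: (i) and (xi). (i) has the earlier label → (i).
Next only (xi) has its prerequisites met → (xi).
(iii) needed (i), (ii) and (xi), now all done → (iii).
Next only (ix) has its prerequisites met → (ix).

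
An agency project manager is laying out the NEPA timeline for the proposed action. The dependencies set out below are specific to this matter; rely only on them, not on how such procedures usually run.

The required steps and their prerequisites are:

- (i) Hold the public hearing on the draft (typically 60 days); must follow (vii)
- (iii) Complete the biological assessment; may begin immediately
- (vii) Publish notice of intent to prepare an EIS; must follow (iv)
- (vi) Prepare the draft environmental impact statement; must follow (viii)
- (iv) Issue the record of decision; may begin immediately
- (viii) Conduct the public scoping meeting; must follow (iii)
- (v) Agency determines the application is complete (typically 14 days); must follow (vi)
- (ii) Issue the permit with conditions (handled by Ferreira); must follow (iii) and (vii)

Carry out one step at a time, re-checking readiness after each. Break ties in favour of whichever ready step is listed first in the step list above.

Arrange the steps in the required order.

(iii), (iv), (vii), (i), (viii), (vi), (v), (ii)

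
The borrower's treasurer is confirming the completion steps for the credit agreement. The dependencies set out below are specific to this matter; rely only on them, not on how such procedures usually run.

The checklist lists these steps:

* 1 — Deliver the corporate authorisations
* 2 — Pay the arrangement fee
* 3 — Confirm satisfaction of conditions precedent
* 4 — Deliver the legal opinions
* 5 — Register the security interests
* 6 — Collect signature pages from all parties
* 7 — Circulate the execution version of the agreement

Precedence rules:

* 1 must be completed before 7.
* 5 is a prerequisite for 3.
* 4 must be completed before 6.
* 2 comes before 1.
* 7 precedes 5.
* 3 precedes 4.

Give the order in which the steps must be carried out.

Only 2 has no prerequisites, so it is first.
That leaves 1 as the only ready step → 1.
Next only 7 has its prerequisites met → 7.
5 needed 7, now all done → 5.
Next only 3 has its prerequisites met → 3.
4 needed 3, now all done → 4.
Next only 6 has its prerequisites met → 6.

2 → 1 → 7 → 5 → 3 → 4 → 6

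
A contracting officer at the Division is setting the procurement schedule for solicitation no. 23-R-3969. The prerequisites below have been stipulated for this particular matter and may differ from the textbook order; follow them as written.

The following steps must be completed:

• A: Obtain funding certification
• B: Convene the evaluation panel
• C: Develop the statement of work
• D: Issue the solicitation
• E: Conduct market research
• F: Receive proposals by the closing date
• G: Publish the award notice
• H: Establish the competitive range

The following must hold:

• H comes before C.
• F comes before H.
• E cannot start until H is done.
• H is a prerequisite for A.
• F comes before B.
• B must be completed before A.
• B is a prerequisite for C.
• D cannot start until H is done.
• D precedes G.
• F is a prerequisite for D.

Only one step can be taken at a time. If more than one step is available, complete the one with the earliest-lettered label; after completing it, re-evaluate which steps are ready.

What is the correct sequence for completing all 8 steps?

F → B → H → A → C → D → E → G

F has no prerequisites → F first.
Now B and H have their prerequisites met. B has the earlier label, so B next.
That leaves H as the only ready step → H.
Ready: A, C, D and E. A has the earlier label → A.
Ready: C, D and E. C has the earlier label → C.
Ready: D and E. D has the earlier label → D.
G now also ready, so the ready set is {E, G}; E has the earlier label → E.
G needed D, now all done → G.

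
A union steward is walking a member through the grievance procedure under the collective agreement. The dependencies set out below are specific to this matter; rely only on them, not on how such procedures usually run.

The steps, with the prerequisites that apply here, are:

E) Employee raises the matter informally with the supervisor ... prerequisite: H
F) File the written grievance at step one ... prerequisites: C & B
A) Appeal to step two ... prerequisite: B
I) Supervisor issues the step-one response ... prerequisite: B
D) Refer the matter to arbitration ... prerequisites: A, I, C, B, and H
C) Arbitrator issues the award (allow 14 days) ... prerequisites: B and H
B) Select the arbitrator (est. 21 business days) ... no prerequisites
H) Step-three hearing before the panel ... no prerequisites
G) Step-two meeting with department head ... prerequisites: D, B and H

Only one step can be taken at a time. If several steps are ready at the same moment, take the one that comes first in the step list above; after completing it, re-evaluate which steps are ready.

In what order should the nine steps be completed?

Nothing is required for B and H. B is listed earlier → B first.
A and I now also ready, so the ready set is {A, I, H}; A is listed earlier → A.
I and H are both available; I is listed earlier → I.
H is the only step now ready → H.
E and C are both available; E is listed earlier → E.
Next only C has its prerequisites met → C.
Now F and D have their prerequisites met. F is listed earlier, so F next.
Next only D has its prerequisites met → D.
G needed D, B and H, now all done → G.

B, A, I, H, E, C, F, D, G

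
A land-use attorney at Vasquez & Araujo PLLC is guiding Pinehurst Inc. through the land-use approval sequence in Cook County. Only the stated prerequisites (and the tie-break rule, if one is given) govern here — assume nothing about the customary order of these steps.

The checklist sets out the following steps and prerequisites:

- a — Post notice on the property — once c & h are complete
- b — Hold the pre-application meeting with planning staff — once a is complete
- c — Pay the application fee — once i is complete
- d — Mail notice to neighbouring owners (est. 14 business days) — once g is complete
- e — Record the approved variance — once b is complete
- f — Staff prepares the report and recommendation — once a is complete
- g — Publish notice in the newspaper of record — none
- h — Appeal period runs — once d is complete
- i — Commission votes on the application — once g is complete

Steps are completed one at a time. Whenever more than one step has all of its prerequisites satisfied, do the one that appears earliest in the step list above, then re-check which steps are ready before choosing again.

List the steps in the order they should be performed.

g has no prerequisites → g first.
Now d and i have their prerequisites met. d is listed earlier, so d next.
h now also ready, so the ready set is {h, i}; h is listed earlier → h.
i needed g, now all done → i.
c needed i, now all done → c.
Next only a has its prerequisites met → a.
b and f are both available; b is listed earlier → b.
Ready: e and f. e is listed earlier → e.
That leaves f as the only ready step → f.

g → d → h → i → c → a → b → e → f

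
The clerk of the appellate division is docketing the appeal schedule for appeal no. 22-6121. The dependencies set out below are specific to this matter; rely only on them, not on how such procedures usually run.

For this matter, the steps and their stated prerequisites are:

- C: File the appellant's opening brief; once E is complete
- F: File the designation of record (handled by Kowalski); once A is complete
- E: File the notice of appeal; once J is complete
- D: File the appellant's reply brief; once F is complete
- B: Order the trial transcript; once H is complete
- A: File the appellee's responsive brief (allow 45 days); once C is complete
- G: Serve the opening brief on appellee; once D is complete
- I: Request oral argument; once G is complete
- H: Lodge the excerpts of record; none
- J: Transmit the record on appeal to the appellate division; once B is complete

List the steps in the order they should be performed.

H has no prerequisites → H first.
Next only B has its prerequisites met → B.
J needed B, now all done → J.
E needed J, now all done → E.
That leaves C as the only ready step → C.
A needed C, now all done → A.
F needed A, now all done → F.
D is the only step now ready → D.
G needed D, now all done → G.
I needed G, now all done → I.

H → B → J → E → C → A → F → D → G → I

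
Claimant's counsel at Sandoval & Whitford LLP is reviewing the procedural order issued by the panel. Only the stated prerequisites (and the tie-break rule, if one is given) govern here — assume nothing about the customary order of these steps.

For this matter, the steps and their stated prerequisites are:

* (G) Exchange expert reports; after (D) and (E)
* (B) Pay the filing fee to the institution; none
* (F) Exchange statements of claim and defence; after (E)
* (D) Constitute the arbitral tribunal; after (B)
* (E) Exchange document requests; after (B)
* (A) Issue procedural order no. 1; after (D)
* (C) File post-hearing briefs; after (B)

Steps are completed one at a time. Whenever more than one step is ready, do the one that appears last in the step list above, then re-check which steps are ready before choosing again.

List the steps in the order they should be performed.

(B) → (C) → (E) → (D) → (A) → (F) → (G)

(B) has no prerequisites → (B) first.
Ready: (C), (E) and (D). (C) is listed later → (C).
(E) and (D) are both available; (E) is listed later → (E).
Ready: (D) and (F). (D) is listed later → (D).
(A), (F) and (G) are all available; (A) is listed later → (A).
(F) and (G) are both available; (F) is listed later → (F).
(G) needed (E) and (D), now all done → (G).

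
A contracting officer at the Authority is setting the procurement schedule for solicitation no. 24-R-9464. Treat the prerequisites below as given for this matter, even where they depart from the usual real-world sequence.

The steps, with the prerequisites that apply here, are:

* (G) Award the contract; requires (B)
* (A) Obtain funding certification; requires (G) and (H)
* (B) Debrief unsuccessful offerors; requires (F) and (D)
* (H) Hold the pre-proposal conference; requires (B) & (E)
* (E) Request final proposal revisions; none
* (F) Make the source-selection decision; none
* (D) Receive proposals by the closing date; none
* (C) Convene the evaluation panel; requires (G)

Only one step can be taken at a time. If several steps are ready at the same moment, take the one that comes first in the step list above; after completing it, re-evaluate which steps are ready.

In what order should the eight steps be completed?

(E), (F) and (D) have no prerequisites; (E) is listed earlier, so (E) is first.
(F) and (D) are both available; (F) is listed earlier → (F).
That leaves (D) as the only ready step → (D).
That leaves (B) as the only ready step → (B).
Now (G) and (H) have their prerequisites met. (G) is listed earlier, so (G) next.
Ready: (H) and (C). (H) is listed earlier → (H).
(A) and (C) are both available; (A) is listed earlier → (A).
(C) is the only step now ready → (C).

(E) → (F) → (D) → (B) → (G) → (H) → (A) → (C)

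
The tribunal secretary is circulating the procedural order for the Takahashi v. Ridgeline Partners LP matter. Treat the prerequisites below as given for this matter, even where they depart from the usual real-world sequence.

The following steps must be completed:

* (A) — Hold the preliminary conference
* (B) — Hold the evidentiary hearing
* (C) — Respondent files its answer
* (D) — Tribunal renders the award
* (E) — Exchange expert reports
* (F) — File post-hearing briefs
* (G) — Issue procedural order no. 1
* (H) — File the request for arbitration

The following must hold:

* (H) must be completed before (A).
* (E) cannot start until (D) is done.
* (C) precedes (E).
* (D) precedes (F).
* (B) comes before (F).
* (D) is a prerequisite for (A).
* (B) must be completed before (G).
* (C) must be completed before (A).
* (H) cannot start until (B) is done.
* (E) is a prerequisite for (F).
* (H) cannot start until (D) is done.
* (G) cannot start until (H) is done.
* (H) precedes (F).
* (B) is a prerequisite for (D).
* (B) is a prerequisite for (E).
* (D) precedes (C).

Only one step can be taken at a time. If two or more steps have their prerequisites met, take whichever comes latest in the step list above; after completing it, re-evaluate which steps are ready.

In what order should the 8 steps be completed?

(B) → (D) → (H) → (G) → (C) → (E) → (F) → (A)

Only (B) has no prerequisites, so it is first.
Next only (D) has its prerequisites met → (D).
Ready: (H) and (C). (H) is listed later → (H).
Ready: (G) and (C). (G) is listed later → (G).
That leaves (C) as the only ready step → (C).
(E) and (A) are both available; (E) is listed later → (E).
(F) now also ready, so the ready set is {(F), (A)}; (F) is listed later → (F).
(A) is the only step now ready → (A).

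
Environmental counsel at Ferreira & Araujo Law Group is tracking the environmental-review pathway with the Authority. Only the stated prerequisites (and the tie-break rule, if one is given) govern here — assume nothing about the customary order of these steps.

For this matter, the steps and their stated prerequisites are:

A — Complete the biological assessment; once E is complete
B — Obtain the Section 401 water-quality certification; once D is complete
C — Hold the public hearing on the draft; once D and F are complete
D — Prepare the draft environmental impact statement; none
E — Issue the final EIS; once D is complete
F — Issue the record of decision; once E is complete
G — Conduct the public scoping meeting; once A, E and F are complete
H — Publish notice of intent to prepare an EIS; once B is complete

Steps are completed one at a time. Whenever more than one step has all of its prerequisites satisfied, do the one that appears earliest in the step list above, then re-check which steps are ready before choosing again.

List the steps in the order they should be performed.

Only D has no prerequisites, so it is first.
B and E are both available; B is listed earlier → B.
H now also ready, so the ready set is {E, H}; E is listed earlier → E.
A, F and H are all available; A is listed earlier → A.
Ready: F and H. F is listed earlier → F.
C, G and H are all available; C is listed earlier → C.
Ready: G and H. G is listed earlier → G.
That leaves H as the only ready step → H.

D → B → E → A → F → C → G → H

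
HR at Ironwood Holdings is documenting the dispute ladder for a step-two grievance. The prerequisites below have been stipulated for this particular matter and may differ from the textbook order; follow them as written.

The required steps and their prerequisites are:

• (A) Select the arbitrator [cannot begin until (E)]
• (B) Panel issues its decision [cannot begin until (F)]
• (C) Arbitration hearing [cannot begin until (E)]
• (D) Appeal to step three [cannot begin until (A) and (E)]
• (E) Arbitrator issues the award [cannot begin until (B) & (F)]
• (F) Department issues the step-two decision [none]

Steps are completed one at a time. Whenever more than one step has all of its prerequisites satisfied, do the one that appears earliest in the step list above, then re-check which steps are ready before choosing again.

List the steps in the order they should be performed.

(F) is the only step with nothing outstanding, so it goes first.
(B) needed (F), now all done → (B).
(E) needed (B) and (F), now all done → (E).
Ready: (A) and (C). (A) is listed earlier → (A).
(D) now also ready, so the ready set is {(C), (D)}; (C) is listed earlier → (C).
(D) needed (A) and (E), now all done → (D).

(F) → (B) → (E) → (A) → (C) → (D)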